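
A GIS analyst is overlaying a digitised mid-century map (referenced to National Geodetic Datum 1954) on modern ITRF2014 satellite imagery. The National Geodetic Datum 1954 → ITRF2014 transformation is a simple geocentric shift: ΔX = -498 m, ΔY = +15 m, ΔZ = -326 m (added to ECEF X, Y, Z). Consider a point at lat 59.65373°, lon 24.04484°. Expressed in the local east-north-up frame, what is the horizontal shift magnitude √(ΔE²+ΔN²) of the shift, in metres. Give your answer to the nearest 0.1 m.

The local east axis at (φ, λ) is (−sin λ, cos λ, 0), so ΔE = −sin(24.04484°)·(-498) + cos(24.04484°)·15 = 216.61 m.
The local north axis is (−sin φ cos λ, −sin φ sin λ, cos φ), giving ΔN = 392.476 − 5.274 − 164.703 = 222.50 m.
Horizontal magnitude = √(ΔE² + ΔN²) = √(216.61² + 222.50²) = 310.52 m.

310.5 m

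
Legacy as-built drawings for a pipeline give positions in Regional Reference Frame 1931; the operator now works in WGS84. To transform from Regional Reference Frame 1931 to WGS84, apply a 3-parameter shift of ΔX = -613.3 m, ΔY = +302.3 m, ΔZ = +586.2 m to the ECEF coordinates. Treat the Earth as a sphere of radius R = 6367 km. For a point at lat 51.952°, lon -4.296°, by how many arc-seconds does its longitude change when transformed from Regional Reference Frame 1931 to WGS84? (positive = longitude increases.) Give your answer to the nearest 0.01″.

sin φ = 0.787495, cos φ = 0.616321, sin λ = -0.074909, cos λ = 0.997190.
East component: ΔE = −sin λ·ΔX + cos λ·ΔY = −(-0.074909)(-613.3) + (0.997190)(302.3) = 255.51 m.
1° of latitude spans πR/180 = 111125 m; at latitude φ, 1° of longitude spans that × cos φ = 68488.8 m, so Δλ = 255.51 / 68488.8 × 3600 = 13.430″.

Δλ = 13.43″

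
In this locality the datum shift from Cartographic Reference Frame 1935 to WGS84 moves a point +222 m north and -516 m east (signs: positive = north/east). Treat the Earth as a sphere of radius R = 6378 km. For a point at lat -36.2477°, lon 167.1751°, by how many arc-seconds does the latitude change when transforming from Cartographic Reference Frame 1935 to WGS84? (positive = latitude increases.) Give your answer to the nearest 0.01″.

On a sphere of radius R, 1 rad of latitude = R, so Δφ = ΔN / R = 222.0 / 6378000 = 3.4807e-05 rad = 7.179″.

Δφ = 7.18″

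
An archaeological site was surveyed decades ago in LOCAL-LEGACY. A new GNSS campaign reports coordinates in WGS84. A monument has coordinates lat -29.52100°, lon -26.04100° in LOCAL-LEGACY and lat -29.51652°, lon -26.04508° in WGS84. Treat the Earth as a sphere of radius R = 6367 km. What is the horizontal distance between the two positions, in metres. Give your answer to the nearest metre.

635 m

Δφ = -29.51652° − -29.52100° = +0.00448°; Δλ = -26.04508° − -26.04100° = -0.00408°.
1° along a meridian = πR/180 = 111125 m.
ΔN = Δφ × 111125 = 497.8 m; ΔE = Δλ × 111125 × cos(-29.52100°) = -0.00408 × 111125 × 0.870175 = -394.5 m.
Distance = √(ΔE² + ΔN²) = √((-394.5)² + 497.8²) = 635.2 m.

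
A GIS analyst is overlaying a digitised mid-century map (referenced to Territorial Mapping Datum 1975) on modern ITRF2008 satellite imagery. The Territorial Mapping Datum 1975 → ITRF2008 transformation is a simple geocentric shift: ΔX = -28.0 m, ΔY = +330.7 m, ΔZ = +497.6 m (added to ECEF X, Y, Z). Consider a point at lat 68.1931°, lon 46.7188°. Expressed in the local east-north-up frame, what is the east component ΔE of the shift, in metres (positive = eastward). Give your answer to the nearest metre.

At φ = 68.1931°, λ = 46.7188°: sin φ = 0.928441, cos φ = 0.371480, sin λ = 0.727998, cos λ = 0.685580.
ΔE = −sin λ·ΔX + cos λ·ΔY = −(0.727998)·(-28.0) + (0.685580)·(330.7) = 247.11 m.

ΔE = 247 m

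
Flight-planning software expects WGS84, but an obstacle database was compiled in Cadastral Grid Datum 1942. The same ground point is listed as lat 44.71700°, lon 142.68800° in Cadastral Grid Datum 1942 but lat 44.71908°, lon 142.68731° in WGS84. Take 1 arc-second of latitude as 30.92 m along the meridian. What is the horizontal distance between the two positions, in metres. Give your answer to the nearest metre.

238 m

Δφ = 44.71908° − 44.71700° = +0.00208°; Δλ = 142.68731° − 142.68800° = -0.00069°.
1° of latitude = 3600 × 30.92 = 111312 m.
ΔN = Δφ × 111312 = 231.5 m; ΔE = Δλ × 111312 × cos(44.71700°) = -0.00069 × 111312 × 0.710591 = -54.6 m.
Distance = √(ΔE² + ΔN²) = √((-54.6)² + 231.5²) = 237.9 m.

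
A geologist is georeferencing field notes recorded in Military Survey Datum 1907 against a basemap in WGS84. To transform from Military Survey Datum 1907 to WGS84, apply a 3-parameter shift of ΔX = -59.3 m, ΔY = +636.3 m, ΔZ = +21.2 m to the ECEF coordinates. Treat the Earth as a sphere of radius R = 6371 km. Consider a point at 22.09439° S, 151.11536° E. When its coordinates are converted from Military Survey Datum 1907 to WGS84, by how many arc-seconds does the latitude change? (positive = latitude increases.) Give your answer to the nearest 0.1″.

sin φ = -0.376134, cos φ = 0.926565, sin λ = 0.483048, cos λ = -0.875594.
North component: ΔN = −sin φ cos λ·ΔX − sin φ sin λ·ΔY + cos φ·ΔZ = −(-0.376134)(-0.875594)(-59.3) − (-0.376134)(0.483048)(636.3) + (0.926565)(21.2) = 154.78 m.
1° of latitude spans πR/180 = 111195 m, so Δφ = 154.78 / 111195 × 3600 = 5.011″.

Δφ = 5.0″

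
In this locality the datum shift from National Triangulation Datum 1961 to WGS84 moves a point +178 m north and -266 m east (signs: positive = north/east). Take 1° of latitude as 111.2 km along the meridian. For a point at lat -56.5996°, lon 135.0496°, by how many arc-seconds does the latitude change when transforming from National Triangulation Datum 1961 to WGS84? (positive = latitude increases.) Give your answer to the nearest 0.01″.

Δφ = 5.76″

1° of latitude = 111.2 km, so Δφ = 178.0 / 111200 = 0.0016007° = 5.763″.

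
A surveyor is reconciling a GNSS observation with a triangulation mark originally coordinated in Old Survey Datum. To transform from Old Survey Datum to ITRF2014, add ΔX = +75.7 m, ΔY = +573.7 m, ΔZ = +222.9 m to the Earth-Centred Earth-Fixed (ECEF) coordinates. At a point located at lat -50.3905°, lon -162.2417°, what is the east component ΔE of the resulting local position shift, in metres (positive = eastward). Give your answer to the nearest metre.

ΔE = -523 m

At φ = -50.3905°, λ = -162.2417°: sin φ = -0.770408, cos φ = 0.637552, sin λ = -0.305002, cos λ = -0.952352.
ΔE = −sin λ·ΔX + cos λ·ΔY = −(-0.305002)·(75.7) + (-0.952352)·(573.7) = -523.28 m.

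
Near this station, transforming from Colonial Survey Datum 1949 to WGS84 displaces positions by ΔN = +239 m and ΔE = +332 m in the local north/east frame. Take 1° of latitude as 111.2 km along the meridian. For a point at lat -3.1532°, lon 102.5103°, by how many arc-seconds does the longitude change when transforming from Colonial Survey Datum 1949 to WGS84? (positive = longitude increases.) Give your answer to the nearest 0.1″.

Δλ = 10.8″

At latitude -3.1532°, cos φ = 0.998486.
1° of longitude at this latitude = 111.2 × cos φ = 111.03 km, so Δλ = 332.0 / 111031.6 = 0.0029901° = 10.764″.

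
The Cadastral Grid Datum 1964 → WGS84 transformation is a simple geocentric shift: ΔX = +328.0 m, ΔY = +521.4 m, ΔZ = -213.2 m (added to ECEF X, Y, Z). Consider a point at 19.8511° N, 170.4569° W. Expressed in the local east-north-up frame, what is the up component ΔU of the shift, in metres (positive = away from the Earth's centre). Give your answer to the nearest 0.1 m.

The local up (radial) axis is (cos φ cos λ, cos φ sin λ, sin φ), giving ΔU = -304.240 − 81.306 − 72.398 = -457.94 m.

ΔU = -457.9 m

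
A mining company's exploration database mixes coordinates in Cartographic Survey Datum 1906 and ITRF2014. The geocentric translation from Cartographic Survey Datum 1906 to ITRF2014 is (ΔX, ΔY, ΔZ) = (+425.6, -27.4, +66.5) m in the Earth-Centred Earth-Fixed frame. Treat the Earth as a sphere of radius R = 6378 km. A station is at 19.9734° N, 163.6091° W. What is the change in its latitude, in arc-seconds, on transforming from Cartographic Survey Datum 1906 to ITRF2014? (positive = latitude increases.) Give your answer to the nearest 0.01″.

sin φ = 0.341584, cos φ = 0.939851, sin λ = -0.282189, cos λ = -0.959359.
North component: ΔN = −sin φ cos λ·ΔX − sin φ sin λ·ΔY + cos φ·ΔZ = −(0.341584)(-0.959359)(425.6) − (0.341584)(-0.282189)(-27.4) + (0.939851)(66.5) = 199.33 m.
1° of latitude spans πR/180 = 111317 m, so Δφ = 199.33 / 111317 × 3600 = 6.446″.

Δφ = 6.45″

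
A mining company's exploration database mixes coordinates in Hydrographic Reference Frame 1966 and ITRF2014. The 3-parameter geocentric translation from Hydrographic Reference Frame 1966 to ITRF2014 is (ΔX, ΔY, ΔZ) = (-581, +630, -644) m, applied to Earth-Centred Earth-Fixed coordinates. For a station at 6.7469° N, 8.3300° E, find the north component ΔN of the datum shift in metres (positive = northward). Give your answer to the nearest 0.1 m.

ΔN = -582.7 m

At φ = 6.7469°, λ = 8.3300°: sin φ = 0.117484, cos φ = 0.993075, sin λ = 0.144874, cos λ = 0.989450.
ΔN = −sin φ cos λ·ΔX − sin φ sin λ·ΔY + cos φ·ΔZ = −(0.117484)(0.989450)(-581) − (0.117484)(0.144874)(630) + (0.993075)(-644) = -582.73 m.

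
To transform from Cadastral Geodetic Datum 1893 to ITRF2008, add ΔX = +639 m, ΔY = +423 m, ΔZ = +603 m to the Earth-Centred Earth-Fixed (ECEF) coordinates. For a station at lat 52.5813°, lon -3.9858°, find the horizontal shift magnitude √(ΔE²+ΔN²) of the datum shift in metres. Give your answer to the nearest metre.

481 m

At φ = 52.5813°, λ = -3.9858°: sin φ = 0.794216, cos φ = 0.607635, sin λ = -0.069509, cos λ = 0.997581.
ΔE = −sin λ·ΔX + cos λ·ΔY = −(-0.069509)·(639) + (0.997581)·(423) = 466.39 m.
ΔN = −sin φ cos λ·ΔX − sin φ sin λ·ΔY + cos φ·ΔZ = −(0.794216)(0.997581)(639) − (0.794216)(-0.069509)(423) + (0.607635)(603) = -116.52 m.
Horizontal magnitude = √(ΔE² + ΔN²) = √(466.39² + (-116.52)²) = 480.73 m.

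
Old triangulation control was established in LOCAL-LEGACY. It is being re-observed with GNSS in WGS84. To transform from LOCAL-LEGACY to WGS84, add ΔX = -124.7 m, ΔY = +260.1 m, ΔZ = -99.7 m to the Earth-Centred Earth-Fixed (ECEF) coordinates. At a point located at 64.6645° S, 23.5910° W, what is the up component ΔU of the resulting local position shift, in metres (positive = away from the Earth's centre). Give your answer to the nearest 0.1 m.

The local up (radial) axis is (cos φ cos λ, cos φ sin λ, sin φ), giving ΔU = -48.902 − 44.543 + 90.111 = -3.33 m.

ΔU = -3.3 m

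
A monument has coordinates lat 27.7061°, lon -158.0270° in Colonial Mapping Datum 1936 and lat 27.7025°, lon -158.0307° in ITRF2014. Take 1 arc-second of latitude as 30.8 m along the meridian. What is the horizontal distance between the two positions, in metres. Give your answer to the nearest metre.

540 m

Δφ = 27.7025° − 27.7061° = -0.0036°; Δλ = -158.0307° − -158.0270° = -0.0037°.
1° of latitude = 3600 × 30.80 = 110880 m.
ΔN = Δφ × 110880 = -399.2 m; ΔE = Δλ × 110880 × cos(27.7061°) = -0.0037 × 110880 × 0.885344 = -363.2 m.
Distance = √(ΔE² + ΔN²) = √((-363.2)² + (-399.2)²) = 539.7 m.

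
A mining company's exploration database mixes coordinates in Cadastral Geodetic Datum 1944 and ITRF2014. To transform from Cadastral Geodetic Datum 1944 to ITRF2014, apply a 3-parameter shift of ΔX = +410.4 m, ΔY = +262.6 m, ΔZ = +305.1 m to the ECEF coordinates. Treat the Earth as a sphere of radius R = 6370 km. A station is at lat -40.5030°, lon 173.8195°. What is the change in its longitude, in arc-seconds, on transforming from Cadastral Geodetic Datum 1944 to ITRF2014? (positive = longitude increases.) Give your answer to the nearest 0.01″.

sin φ = -0.649488, cos φ = 0.760372, sin λ = 0.107661, cos λ = -0.994188.
East component: ΔE = −sin λ·ΔX + cos λ·ΔY = −(0.107661)(410.4) + (-0.994188)(262.6) = -305.26 m.
1° of latitude spans πR/180 = 111177 m; at latitude φ, 1° of longitude spans that × cos φ = 84536.2 m, so Δλ = -305.26 / 84536.2 × 3600 = -12.999″.

Δλ = -13.00″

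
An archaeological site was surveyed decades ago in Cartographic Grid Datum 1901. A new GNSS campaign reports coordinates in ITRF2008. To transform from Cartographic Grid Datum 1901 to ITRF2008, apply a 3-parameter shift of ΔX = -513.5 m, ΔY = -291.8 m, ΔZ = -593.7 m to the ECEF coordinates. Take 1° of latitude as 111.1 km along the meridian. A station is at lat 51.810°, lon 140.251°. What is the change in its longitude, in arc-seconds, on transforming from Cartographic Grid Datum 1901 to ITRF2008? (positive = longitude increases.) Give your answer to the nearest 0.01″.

Δλ = 28.97″

sin φ = 0.785965, cos φ = 0.618271, sin λ = 0.639426, cos λ = -0.768853.
East component: ΔE = −sin λ·ΔX + cos λ·ΔY = −(0.639426)(-513.5) + (-0.768853)(-291.8) = 552.70 m.
1° of latitude spans 111100 m; at latitude φ, 1° of longitude spans that × cos φ = 68689.9 m, so Δλ = 552.70 / 68689.9 × 3600 = 28.966″.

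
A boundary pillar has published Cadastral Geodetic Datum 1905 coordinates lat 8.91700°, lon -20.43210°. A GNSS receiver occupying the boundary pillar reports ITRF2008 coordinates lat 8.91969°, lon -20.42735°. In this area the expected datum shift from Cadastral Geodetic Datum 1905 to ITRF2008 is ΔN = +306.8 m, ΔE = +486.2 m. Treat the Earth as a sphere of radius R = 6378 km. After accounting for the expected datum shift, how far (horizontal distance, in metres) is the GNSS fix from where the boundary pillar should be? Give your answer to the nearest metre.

Observed coordinate differences: Δφ = +0.00269°, Δλ = +0.00475°.
Converting to metres (1° lat = 111317 m, cos φ = 0.987914): observed ΔN = 299.4 m, observed ΔE = 522.4 m.
Subtracting the expected shift leaves a residual of 299.4 − (306.8) = -7.4 m north and 522.4 − (486.2) = 36.2 m east.
Residual distance = √((-7.4)² + 36.2²) = 36.9 m.

37 m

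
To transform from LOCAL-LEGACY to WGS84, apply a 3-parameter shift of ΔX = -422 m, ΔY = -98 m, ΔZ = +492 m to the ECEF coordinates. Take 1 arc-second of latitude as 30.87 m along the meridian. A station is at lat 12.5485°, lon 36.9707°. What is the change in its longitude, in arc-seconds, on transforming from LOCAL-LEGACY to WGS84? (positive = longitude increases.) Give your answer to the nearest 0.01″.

sin φ = 0.217266, cos φ = 0.976112, sin λ = 0.601407, cos λ = 0.798943.
East component: ΔE = −sin λ·ΔX + cos λ·ΔY = −(0.601407)(-422) + (0.798943)(-98) = 175.50 m.
1° of latitude spans 3600 × 30.87 = 111132 m; at latitude φ, 1° of longitude spans that × cos φ = 108477.3 m, so Δλ = 175.50 / 108477.3 × 3600 = 5.824″.

Δλ = 5.82″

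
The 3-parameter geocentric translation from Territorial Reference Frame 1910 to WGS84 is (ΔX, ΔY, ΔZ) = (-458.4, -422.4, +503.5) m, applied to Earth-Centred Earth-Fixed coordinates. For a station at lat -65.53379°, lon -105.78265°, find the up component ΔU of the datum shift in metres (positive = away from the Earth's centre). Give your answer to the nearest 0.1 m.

The local up (radial) axis is (cos φ cos λ, cos φ sin λ, sin φ), giving ΔU = 51.637 + 168.345 − 458.289 = -238.31 m.

ΔU = -238.3 m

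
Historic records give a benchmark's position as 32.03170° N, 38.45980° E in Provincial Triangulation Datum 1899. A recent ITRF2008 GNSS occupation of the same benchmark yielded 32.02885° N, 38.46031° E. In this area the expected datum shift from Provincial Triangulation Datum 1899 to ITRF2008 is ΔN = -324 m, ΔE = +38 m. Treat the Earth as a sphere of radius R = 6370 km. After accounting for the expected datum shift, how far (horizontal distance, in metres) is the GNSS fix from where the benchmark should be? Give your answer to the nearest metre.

Observed coordinate differences: Δφ = -0.00285°, Δλ = +0.00051°.
Converting to metres (1° lat = 111177 m, cos φ = 0.847755): observed ΔN = -316.9 m, observed ΔE = 48.1 m.
Subtracting the expected shift leaves a residual of -316.9 − (-324) = 7.1 m north and 48.1 − (38) = 10.1 m east.
Residual distance = √(7.1² + 10.1²) = 12.3 m.

12 m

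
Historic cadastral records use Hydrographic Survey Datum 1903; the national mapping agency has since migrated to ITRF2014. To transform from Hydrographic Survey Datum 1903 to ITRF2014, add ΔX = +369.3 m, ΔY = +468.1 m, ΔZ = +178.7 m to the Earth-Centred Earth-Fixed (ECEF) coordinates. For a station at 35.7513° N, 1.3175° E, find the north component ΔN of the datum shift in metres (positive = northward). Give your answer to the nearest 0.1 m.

ΔN = -77.0 m

The local north axis is (−sin φ cos λ, −sin φ sin λ, cos φ), giving ΔN = -215.713 − 6.288 + 145.026 = -76.98 m.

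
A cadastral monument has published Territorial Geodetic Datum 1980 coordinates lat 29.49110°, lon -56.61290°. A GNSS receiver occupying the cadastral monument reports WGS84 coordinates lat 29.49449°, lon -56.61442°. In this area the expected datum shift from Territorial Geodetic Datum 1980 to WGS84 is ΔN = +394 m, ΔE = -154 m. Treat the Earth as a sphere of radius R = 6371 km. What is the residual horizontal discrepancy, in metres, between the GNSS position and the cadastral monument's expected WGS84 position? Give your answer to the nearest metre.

Observed coordinate differences: Δφ = +0.00339°, Δλ = -0.00152°.
Converting to metres (1° lat = 111195 m, cos φ = 0.870432): observed ΔN = 377.0 m, observed ΔE = -147.1 m.
Subtracting the expected shift leaves a residual of 377.0 − (394) = -17.0 m north and -147.1 − (-154) = 6.9 m east.
Residual distance = √((-17.0)² + 6.9²) = 18.4 m.

18 m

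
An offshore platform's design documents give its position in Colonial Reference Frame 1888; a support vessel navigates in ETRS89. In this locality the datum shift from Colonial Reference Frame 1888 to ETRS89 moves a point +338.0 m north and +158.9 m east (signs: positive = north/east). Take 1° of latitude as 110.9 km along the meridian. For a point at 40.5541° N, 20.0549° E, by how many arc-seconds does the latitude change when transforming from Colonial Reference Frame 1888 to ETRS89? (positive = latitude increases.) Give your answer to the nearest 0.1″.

1° of latitude = 110.9 km, so Δφ = 338.0 / 110900 = 0.0030478° = 10.972″.

Δφ = 11.0″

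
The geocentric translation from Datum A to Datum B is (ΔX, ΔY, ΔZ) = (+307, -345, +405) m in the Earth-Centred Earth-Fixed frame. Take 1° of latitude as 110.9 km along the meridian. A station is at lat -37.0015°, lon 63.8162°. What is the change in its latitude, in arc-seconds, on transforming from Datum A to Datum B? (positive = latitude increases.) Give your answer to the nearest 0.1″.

sin φ = -0.601836, cos φ = 0.798620, sin λ = 0.897383, cos λ = 0.441252.
North component: ΔN = −sin φ cos λ·ΔX − sin φ sin λ·ΔY + cos φ·ΔZ = −(-0.601836)(0.441252)(307) − (-0.601836)(0.897383)(-345) + (0.798620)(405) = 218.64 m.
1° of latitude spans 110900 m, so Δφ = 218.64 / 110900 × 3600 = 7.097″.

Δφ = 7.1″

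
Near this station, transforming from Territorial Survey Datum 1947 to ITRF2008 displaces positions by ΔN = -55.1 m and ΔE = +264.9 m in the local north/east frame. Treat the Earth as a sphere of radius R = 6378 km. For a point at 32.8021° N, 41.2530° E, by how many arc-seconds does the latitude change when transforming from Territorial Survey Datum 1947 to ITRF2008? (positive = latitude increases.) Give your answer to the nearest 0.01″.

Δφ = -1.78″

On a sphere of radius R, 1 rad of latitude = R, so Δφ = ΔN / R = -55.1 / 6378000 = -8.6391e-06 rad = -1.782″.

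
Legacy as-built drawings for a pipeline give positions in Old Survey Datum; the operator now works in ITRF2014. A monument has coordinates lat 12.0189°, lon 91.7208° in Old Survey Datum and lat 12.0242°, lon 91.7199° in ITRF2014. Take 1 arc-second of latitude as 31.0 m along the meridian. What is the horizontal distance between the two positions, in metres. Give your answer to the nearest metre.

Δφ = 12.0242° − 12.0189° = +0.0053°; Δλ = 91.7199° − 91.7208° = -0.0009°.
1° of latitude = 3600 × 31.00 = 111600 m.
ΔN = Δφ × 111600 = 591.5 m; ΔE = Δλ × 111600 × cos(12.0189°) = -0.0009 × 111600 × 0.978079 = -98.2 m.
Distance = √(ΔE² + ΔN²) = √((-98.2)² + 591.5²) = 599.6 m.

600 m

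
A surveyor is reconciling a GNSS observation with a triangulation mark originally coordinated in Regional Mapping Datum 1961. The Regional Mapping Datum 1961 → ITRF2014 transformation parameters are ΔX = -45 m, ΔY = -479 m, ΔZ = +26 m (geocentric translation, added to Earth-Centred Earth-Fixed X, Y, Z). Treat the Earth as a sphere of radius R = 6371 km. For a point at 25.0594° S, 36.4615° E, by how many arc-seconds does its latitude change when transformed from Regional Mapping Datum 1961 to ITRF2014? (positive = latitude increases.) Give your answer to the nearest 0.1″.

Δφ = -3.6″

sin φ = -0.423558, cos φ = 0.905869, sin λ = 0.594282, cos λ = 0.804256.
North component: ΔN = −sin φ cos λ·ΔX − sin φ sin λ·ΔY + cos φ·ΔZ = −(-0.423558)(0.804256)(-45) − (-0.423558)(0.594282)(-479) + (0.905869)(26) = -112.35 m.
1° of latitude spans πR/180 = 111195 m, so Δφ = -112.35 / 111195 × 3600 = -3.637″.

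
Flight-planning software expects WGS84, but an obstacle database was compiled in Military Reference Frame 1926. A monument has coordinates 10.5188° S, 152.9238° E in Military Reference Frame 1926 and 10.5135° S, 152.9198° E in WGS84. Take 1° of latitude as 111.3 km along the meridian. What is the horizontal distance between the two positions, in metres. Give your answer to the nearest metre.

Δφ = -10.5135° − -10.5188° = +0.0053°; Δλ = 152.9198° − 152.9238° = -0.0040°.
ΔN = Δφ × 111300 = 589.9 m; ΔE = Δλ × 111300 × cos(-10.5188°) = -0.0040 × 111300 × 0.983195 = -437.7 m.
Distance = √(ΔE² + ΔN²) = √((-437.7)² + 589.9²) = 734.6 m.

735 m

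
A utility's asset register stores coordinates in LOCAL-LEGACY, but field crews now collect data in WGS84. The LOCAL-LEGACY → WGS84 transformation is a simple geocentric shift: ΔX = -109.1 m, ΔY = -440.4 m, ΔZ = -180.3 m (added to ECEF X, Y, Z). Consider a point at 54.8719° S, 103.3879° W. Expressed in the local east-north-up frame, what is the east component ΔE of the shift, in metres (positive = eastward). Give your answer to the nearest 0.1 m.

ΔE = -4.2 m

At φ = -54.8719°, λ = -103.3879°: sin φ = -0.817868, cos φ = 0.575406, sin λ = -0.972825, cos λ = -0.231542.
ΔE = −sin λ·ΔX + cos λ·ΔY = −(-0.972825)·(-109.1) + (-0.231542)·(-440.4) = -4.16 m.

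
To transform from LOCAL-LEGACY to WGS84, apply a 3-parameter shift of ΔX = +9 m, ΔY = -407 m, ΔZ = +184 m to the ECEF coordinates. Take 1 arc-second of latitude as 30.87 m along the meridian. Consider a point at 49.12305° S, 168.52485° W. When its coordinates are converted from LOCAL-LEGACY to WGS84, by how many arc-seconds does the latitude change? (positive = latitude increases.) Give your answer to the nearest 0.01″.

sin φ = -0.756117, cos φ = 0.654437, sin λ = -0.198943, cos λ = -0.980011.
North component: ΔN = −sin φ cos λ·ΔX − sin φ sin λ·ΔY + cos φ·ΔZ = −(-0.756117)(-0.980011)(9) − (-0.756117)(-0.198943)(-407) + (0.654437)(184) = 174.97 m.
1° of latitude spans 3600 × 30.87 = 111132 m, so Δφ = 174.97 / 111132 × 3600 = 5.668″.

Δφ = 5.67″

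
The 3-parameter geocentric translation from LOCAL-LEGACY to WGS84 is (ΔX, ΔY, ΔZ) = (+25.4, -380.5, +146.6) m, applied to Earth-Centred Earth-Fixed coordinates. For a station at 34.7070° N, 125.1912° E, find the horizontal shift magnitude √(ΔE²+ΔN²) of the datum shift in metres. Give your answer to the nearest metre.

365 m

At φ = 34.7070°, λ = 125.1912°: sin φ = 0.569380, cos φ = 0.822074, sin λ = 0.817233, cos λ = -0.576307.
ΔE = −sin λ·ΔX + cos λ·ΔY = −(0.817233)·(25.4) + (-0.576307)·(-380.5) = 198.53 m.
ΔN = −sin φ cos λ·ΔX − sin φ sin λ·ΔY + cos φ·ΔZ = −(0.569380)(-0.576307)(25.4) − (0.569380)(0.817233)(-380.5) + (0.822074)(146.6) = 305.90 m.
Horizontal magnitude = √(ΔE² + ΔN²) = √(198.53² + 305.90²) = 364.68 m.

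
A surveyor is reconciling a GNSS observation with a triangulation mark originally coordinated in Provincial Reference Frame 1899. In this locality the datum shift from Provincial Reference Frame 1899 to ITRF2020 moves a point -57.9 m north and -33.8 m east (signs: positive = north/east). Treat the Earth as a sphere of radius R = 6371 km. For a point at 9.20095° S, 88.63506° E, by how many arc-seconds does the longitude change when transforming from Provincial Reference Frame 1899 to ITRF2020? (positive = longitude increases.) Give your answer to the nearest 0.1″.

Δλ = -1.1″

At latitude -9.20095°, cos φ = 0.987134.
One radian of longitude at latitude φ spans R cos φ, so Δλ = ΔE / (R cos φ) = -33.8 / (6371000 × 0.987134) = -5.3744e-06 rad = -1.109″.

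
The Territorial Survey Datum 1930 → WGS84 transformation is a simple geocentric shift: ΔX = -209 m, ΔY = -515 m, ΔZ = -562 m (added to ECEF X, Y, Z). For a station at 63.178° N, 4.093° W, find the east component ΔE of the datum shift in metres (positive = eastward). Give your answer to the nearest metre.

At φ = 63.178°, λ = -4.093°: sin φ = 0.892413, cos φ = 0.451220, sin λ = -0.071376, cos λ = 0.997450.
ΔE = −sin λ·ΔX + cos λ·ΔY = −(-0.071376)·(-209) + (0.997450)·(-515) = -528.60 m.

ΔE = -529 m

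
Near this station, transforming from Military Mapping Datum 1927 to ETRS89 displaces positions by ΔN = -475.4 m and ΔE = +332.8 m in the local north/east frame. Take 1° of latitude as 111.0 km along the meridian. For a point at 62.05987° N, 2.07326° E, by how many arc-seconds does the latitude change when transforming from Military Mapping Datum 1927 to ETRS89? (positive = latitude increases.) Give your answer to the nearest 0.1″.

1° of latitude = 111.0 km, so Δφ = -475.4 / 111000 = -0.0042829° = -15.418″.

Δφ = -15.4″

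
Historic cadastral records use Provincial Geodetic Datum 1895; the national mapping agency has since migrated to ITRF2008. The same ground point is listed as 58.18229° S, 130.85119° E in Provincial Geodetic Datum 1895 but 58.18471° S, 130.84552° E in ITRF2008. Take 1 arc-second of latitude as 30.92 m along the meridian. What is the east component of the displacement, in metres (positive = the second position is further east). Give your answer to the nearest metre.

Δφ = -58.18471° − -58.18229° = -0.00242°; Δλ = 130.84552° − 130.85119° = -0.00567°.
1° of latitude = 3600 × 30.92 = 111312 m.
ΔN = Δφ × 111312 = -269.4 m; ΔE = Δλ × 111312 × cos(-58.18229°) = -0.00567 × 111312 × 0.527218 = -332.7 m.

ΔE = -333 m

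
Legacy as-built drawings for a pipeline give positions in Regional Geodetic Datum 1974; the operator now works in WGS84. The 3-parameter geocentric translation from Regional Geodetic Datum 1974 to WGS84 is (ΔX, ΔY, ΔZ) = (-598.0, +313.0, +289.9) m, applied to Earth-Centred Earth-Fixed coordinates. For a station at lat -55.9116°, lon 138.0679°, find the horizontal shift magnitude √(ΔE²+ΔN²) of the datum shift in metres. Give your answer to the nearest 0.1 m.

723.6 m

The local east axis at (φ, λ) is (−sin λ, cos λ, 0), so ΔE = −sin(138.0679°)·(-598.0) + cos(138.0679°)·313.0 = 166.76 m.
The local north axis is (−sin φ cos λ, −sin φ sin λ, cos φ), giving ΔN = 368.433 + 173.223 + 162.481 = 704.14 m.
Horizontal magnitude = √(ΔE² + ΔN²) = √(166.76² + 704.14²) = 723.61 m.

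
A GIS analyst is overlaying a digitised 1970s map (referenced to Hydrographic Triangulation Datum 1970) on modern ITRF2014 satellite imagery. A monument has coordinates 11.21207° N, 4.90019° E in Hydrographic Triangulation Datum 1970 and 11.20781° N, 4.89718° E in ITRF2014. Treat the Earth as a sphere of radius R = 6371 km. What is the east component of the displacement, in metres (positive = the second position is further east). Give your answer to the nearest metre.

ΔE = -328 m

Δφ = 11.20781° − 11.21207° = -0.00426°; Δλ = 4.89718° − 4.90019° = -0.00301°.
1° along a meridian = πR/180 = 111195 m.
ΔN = Δφ × 111195 = -473.7 m; ΔE = Δλ × 111195 × cos(11.21207°) = -0.00301 × 111195 × 0.980914 = -328.3 m.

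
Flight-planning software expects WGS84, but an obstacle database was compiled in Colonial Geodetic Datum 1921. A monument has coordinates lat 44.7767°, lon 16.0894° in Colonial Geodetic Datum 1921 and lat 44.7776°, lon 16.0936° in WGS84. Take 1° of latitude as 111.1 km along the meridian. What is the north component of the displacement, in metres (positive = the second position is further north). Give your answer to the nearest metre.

ΔN = 100 m

Δφ = 44.7776° − 44.7767° = +0.0009°; Δλ = 16.0936° − 16.0894° = +0.0042°.
ΔN = Δφ × 111100 = 100.0 m; ΔE = Δλ × 111100 × cos(44.7767°) = +0.0042 × 111100 × 0.709857 = 331.2 m.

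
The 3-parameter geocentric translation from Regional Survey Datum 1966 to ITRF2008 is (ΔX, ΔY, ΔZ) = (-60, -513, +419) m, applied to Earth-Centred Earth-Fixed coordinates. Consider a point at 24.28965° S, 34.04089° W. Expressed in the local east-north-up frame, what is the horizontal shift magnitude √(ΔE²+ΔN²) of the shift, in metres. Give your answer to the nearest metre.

664 m

At φ = -24.28965°, λ = -34.04089°: sin φ = -0.411350, cos φ = 0.911478, sin λ = -0.559784, cos λ = 0.828638.
ΔE = −sin λ·ΔX + cos λ·ΔY = −(-0.559784)·(-60) + (0.828638)·(-513) = -458.68 m.
ΔN = −sin φ cos λ·ΔX − sin φ sin λ·ΔY + cos φ·ΔZ = −(-0.411350)(0.828638)(-60) − (-0.411350)(-0.559784)(-513) + (0.911478)(419) = 479.58 m.
Horizontal magnitude = √(ΔE² + ΔN²) = √((-458.68)² + 479.58²) = 663.62 m.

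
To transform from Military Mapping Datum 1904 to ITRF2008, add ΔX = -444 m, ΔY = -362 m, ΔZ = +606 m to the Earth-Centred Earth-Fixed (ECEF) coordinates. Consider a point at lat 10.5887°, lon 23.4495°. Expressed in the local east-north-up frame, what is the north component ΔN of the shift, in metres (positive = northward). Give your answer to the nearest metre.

The local north axis is (−sin φ cos λ, −sin φ sin λ, cos φ), giving ΔN = 74.850 + 26.471 + 595.681 = 697.00 m.

ΔN = 697 m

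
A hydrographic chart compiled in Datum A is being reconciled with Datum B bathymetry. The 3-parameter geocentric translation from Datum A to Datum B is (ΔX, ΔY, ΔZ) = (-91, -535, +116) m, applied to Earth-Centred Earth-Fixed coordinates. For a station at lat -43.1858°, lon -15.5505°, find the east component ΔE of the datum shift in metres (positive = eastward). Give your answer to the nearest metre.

The local east axis at (φ, λ) is (−sin λ, cos λ, 0), so ΔE = −sin(-15.5505°)·(-91) + cos(-15.5505°)·(-535) = -539.81 m.

ΔE = -540 m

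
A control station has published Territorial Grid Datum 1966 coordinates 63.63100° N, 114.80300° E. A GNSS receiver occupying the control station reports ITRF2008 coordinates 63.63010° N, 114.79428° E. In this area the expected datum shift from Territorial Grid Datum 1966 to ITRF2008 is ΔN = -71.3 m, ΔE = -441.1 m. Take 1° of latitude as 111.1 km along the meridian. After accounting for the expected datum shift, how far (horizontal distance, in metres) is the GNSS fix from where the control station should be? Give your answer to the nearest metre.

31 m

Observed coordinate differences: Δφ = -0.00090°, Δλ = -0.00872°.
Converting to metres (1° lat = 111100 m, cos φ = 0.444150): observed ΔN = -100.0 m, observed ΔE = -430.3 m.
Subtracting the expected shift leaves a residual of -100.0 − (-71.3) = -28.7 m north and -430.3 − (-441.1) = 10.8 m east.
Residual distance = √((-28.7)² + 10.8²) = 30.7 m.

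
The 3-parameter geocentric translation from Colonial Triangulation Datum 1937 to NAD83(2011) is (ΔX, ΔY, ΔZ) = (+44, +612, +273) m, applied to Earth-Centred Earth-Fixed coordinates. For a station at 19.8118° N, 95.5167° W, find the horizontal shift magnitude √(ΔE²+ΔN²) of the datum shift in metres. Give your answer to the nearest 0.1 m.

465.0 m

The local east axis at (φ, λ) is (−sin λ, cos λ, 0), so ΔE = −sin(-95.5167°)·44 + cos(-95.5167°)·612 = -15.04 m.
The local north axis is (−sin φ cos λ, −sin φ sin λ, cos φ), giving ΔN = 1.434 + 206.465 + 256.841 = 464.74 m.
Horizontal magnitude = √(ΔE² + ΔN²) = √((-15.04)² + 464.74²) = 464.98 m.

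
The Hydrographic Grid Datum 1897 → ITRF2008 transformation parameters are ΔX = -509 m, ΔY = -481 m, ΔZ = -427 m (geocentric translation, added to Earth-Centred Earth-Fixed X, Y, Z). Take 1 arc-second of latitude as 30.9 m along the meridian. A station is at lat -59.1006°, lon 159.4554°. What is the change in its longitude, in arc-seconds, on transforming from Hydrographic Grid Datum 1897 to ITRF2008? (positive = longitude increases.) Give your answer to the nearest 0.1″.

Δλ = 39.6″

sin φ = -0.858070, cos φ = 0.513532, sin λ = 0.350936, cos λ = -0.936399.
East component: ΔE = −sin λ·ΔX + cos λ·ΔY = −(0.350936)(-509) + (-0.936399)(-481) = 629.03 m.
1° of latitude spans 3600 × 30.90 = 111240 m; at latitude φ, 1° of longitude spans that × cos φ = 57125.3 m, so Δλ = 629.03 / 57125.3 × 3600 = 39.641″.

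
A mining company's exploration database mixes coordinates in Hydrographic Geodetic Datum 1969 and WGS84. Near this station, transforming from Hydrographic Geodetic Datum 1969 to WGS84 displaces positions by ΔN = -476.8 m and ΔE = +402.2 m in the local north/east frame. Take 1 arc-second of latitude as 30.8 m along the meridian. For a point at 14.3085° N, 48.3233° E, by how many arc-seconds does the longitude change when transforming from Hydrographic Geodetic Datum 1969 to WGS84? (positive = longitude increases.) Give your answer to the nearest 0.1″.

Δλ = 13.5″

At latitude 14.3085°, cos φ = 0.968979.
1″ of longitude at this latitude = 30.80 × cos φ = 29.8446 m, so Δλ = 402.2 / 29.8446 = 13.476″.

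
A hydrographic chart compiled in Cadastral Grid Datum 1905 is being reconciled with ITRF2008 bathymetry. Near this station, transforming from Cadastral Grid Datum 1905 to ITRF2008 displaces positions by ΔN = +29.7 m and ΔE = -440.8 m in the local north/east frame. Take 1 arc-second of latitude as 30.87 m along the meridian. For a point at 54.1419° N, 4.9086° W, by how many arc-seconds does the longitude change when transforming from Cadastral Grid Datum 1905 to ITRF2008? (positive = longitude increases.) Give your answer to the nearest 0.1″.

Δλ = -24.4″

At latitude 54.1419°, cos φ = 0.585780.
1″ of longitude at this latitude = 30.87 × cos φ = 18.0830 m, so Δλ = -440.8 / 18.0830 = -24.376″.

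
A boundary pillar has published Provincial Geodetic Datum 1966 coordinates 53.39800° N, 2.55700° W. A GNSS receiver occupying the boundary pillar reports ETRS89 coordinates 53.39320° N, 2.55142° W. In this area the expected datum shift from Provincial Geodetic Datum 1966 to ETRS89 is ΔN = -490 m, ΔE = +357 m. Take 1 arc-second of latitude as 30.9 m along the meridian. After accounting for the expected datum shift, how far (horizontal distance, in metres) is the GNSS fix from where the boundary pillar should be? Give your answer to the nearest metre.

46 m

Observed coordinate differences: Δφ = -0.00480°, Δλ = +0.00558°.
Converting to metres (1° lat = 111240 m, cos φ = 0.596253): observed ΔN = -534.0 m, observed ΔE = 370.1 m.
Subtracting the expected shift leaves a residual of -534.0 − (-490) = -44.0 m north and 370.1 − (357) = 13.1 m east.
Residual distance = √((-44.0)² + 13.1²) = 45.9 m.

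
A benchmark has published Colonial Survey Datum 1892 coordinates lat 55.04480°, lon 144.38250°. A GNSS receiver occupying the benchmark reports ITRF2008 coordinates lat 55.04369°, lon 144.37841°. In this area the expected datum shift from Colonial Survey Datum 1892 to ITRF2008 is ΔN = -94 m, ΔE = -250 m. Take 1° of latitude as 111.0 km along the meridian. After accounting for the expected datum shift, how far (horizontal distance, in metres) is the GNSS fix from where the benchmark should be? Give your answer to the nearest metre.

Observed coordinate differences: Δφ = -0.00111°, Δλ = -0.00409°.
Converting to metres (1° lat = 111000 m, cos φ = 0.572936): observed ΔN = -123.2 m, observed ΔE = -260.1 m.
Subtracting the expected shift leaves a residual of -123.2 − (-94) = -29.2 m north and -260.1 − (-250) = -10.1 m east.
Residual distance = √((-29.2)² + (-10.1)²) = 30.9 m.

31 m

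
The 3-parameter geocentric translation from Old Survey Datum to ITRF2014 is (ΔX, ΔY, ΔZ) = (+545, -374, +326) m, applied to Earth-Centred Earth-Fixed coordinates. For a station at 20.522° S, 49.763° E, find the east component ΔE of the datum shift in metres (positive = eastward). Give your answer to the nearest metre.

The local east axis at (φ, λ) is (−sin λ, cos λ, 0), so ΔE = −sin(49.763°)·545 + cos(49.763°)·(-374) = -657.63 m.

ΔE = -658 m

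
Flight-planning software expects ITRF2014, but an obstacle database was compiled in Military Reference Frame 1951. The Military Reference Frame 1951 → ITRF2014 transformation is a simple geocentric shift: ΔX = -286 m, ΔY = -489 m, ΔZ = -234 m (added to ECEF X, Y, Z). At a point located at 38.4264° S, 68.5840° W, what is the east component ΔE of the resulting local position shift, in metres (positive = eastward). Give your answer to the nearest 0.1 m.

The local east axis at (φ, λ) is (−sin λ, cos λ, 0), so ΔE = −sin(-68.5840°)·(-286) + cos(-68.5840°)·(-489) = -444.80 m.

ΔE = -444.8 m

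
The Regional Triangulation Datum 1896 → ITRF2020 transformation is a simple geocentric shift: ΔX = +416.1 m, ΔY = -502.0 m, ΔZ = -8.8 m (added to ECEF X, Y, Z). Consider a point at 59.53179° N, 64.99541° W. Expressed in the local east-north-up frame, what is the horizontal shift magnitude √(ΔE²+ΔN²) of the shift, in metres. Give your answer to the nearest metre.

572 m

The local east axis at (φ, λ) is (−sin λ, cos λ, 0), so ΔE = −sin(-64.99541°)·416.1 + cos(-64.99541°)·(-502.0) = 164.91 m.
The local north axis is (−sin φ cos λ, −sin φ sin λ, cos φ), giving ΔN = -151.594 − 392.126 − 4.462 = -548.18 m.
Horizontal magnitude = √(ΔE² + ΔN²) = √(164.91² + (-548.18)²) = 572.45 m.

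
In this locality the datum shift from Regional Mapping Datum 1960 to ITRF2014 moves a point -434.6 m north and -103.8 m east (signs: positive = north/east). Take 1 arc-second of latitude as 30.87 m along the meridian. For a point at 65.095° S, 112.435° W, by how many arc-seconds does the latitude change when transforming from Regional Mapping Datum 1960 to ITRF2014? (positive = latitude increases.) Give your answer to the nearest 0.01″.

1″ of latitude = 30.87 m, so Δφ = -434.6 / 30.87 = -14.078″.

Δφ = -14.08″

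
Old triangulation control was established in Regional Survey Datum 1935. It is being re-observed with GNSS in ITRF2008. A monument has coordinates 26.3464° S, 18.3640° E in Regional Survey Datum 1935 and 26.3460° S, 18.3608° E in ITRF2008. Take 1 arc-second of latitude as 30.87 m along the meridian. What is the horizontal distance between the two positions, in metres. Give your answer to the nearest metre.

Δφ = -26.3460° − -26.3464° = +0.0004°; Δλ = 18.3608° − 18.3640° = -0.0032°.
1° of latitude = 3600 × 30.87 = 111132 m.
ΔN = Δφ × 111132 = 44.5 m; ΔE = Δλ × 111132 × cos(-26.3464°) = -0.0032 × 111132 × 0.896127 = -318.7 m.
Distance = √(ΔE² + ΔN²) = √((-318.7)² + 44.5²) = 321.8 m.

322 m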